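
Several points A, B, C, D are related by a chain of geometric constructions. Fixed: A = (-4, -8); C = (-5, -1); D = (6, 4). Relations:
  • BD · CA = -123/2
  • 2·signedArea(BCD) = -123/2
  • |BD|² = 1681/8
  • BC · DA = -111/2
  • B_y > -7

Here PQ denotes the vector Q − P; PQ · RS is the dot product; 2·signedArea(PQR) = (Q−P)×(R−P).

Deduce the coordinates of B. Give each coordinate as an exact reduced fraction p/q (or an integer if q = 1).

B = (-17/4, -25/4)

1. B_x = -17/4  [BC · DA = -111/2 ∩ 2·signedArea(BCD) = -123/2]
2. B_y = -25/4  [BC · DA = -111/2 ∩ 2·signedArea(BCD) = -123/2]
   → B = (-17/4, -25/4)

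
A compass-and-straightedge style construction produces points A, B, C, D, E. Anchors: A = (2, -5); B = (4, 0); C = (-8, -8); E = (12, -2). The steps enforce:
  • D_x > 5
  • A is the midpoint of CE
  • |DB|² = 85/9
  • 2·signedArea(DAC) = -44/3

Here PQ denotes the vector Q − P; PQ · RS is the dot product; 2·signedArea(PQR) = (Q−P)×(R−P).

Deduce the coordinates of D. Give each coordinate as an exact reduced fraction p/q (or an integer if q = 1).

1. D_x = 6  [line 3·x + -10·y + -124/3 = 0 ∩ |DB|² = 85/9]
2. D_y = -7/3  [line 3·x + -10·y + -124/3 = 0 ∩ |DB|² = 85/9]
   → D = (6, -7/3)

D = (6, -7/3)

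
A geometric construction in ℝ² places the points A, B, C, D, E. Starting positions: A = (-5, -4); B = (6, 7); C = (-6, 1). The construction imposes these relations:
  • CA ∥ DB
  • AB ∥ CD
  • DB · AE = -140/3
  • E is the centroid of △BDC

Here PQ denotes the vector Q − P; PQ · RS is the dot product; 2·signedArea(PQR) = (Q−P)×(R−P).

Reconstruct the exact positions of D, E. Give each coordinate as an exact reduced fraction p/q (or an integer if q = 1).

1. D_x = 5  [CA ∥ DB ∩ AB ∥ CD]
2. D_y = 12  [CA ∥ DB ∩ AB ∥ CD]
   → D = (5, 12)
3. E_x = 5/3  [E is the centroid of △BDC]
4. E_y = 20/3  [E is the centroid of △BDC]
   → E = (5/3, 20/3)

D = (5, 12)
E = (5/3, 20/3)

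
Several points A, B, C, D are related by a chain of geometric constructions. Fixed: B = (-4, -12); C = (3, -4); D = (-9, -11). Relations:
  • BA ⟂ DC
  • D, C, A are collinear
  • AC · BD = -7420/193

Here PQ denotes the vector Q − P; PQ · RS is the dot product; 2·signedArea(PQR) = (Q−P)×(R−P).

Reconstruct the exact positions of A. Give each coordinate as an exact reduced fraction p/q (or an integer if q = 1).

1. A_x = -1101/193  [D, C, A are collinear ∩ BA ⟂ DC]
2. A_y = -1752/193  [D, C, A are collinear ∩ BA ⟂ DC]
   → A = (-1101/193, -1752/193)

A = (-1101/193, -1752/193)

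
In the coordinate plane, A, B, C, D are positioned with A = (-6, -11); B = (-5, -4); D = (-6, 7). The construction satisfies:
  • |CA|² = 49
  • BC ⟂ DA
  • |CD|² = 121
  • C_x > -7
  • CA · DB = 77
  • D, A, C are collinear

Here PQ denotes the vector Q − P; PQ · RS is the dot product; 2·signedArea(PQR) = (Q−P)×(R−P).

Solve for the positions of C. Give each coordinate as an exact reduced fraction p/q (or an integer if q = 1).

C = (-6, -4)

1. C_x = -6  [D, A, C are collinear ∩ BC ⟂ DA]
2. C_y = -4  [D, A, C are collinear ∩ BC ⟂ DA]
   → C = (-6, -4)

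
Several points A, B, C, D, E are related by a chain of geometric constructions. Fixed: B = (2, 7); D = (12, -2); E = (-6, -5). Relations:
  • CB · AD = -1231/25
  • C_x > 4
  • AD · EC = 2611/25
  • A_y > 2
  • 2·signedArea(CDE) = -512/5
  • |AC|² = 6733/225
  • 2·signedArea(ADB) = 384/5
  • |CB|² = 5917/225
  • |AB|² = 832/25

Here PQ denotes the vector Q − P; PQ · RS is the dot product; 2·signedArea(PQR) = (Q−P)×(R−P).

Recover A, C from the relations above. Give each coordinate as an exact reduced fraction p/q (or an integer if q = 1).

1. C_x = 64/15  [line 3·x + -18·y + 152/5 = 0 ∩ |CB|² = 5917/225]
2. C_y = 12/5  [line 3·x + -18·y + 152/5 = 0 ∩ |CB|² = 5917/225]
   → C = (64/15, 12/5)
3. A_x = -6/5  [2·signedArea(ADB) = 384/5 ∩ CB · AD = -1231/25]
4. A_y = 11/5  [2·signedArea(ADB) = 384/5 ∩ CB · AD = -1231/25]
   → A = (-6/5, 11/5)

A = (-6/5, 11/5)
C = (64/15, 12/5)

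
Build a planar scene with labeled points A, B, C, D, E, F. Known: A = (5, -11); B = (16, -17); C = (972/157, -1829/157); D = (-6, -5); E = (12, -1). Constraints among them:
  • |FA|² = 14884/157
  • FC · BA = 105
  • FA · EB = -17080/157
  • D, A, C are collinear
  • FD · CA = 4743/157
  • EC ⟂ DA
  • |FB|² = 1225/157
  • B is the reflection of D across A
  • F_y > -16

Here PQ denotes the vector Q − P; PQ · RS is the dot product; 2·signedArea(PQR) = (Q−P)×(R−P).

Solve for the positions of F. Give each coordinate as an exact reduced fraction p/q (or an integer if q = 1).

F = (2127/157, -2459/157)

1. F_x = 2127/157  [FC · BA = 105 ∩ FA · EB = -17080/157]
2. F_y = -2459/157  [FC · BA = 105 ∩ FA · EB = -17080/157]
   → F = (2127/157, -2459/157)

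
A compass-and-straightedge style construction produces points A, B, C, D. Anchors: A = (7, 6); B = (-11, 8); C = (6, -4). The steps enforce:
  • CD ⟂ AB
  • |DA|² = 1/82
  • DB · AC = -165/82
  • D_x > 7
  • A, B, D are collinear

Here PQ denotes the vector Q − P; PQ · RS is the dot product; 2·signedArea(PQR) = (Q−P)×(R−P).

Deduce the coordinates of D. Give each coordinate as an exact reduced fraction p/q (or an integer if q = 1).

1. D_x = 583/82  [A, B, D are collinear ∩ CD ⟂ AB]
2. D_y = 491/82  [A, B, D are collinear ∩ CD ⟂ AB]
   → D = (583/82, 491/82)

D = (583/82, 491/82)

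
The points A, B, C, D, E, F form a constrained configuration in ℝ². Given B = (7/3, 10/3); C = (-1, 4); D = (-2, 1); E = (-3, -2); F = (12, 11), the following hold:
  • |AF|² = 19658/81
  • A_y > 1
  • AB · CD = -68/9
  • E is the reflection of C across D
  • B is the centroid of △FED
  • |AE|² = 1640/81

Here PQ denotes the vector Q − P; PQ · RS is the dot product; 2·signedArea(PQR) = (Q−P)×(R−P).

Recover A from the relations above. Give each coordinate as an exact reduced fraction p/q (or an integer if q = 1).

A = (-5/9, 16/9)

1. A_x = -5/9  [line 1·x + 3·y + -43/9 = 0 ∩ |AF|² = 19658/81]
2. A_y = 16/9  [line 1·x + 3·y + -43/9 = 0 ∩ |AF|² = 19658/81]
   → A = (-5/9, 16/9)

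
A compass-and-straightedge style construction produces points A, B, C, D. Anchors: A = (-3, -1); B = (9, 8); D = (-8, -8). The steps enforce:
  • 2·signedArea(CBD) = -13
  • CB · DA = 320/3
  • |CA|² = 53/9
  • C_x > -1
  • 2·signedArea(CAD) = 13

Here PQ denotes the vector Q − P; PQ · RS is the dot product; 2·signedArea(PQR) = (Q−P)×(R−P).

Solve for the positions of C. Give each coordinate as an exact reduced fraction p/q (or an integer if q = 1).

C = (-2/3, -1/3)

1. C_x = -2/3  [2·signedArea(CAD) = 13 ∩ 2·signedArea(CBD) = -13]
2. C_y = -1/3  [2·signedArea(CAD) = 13 ∩ 2·signedArea(CBD) = -13]
   → C = (-2/3, -1/3)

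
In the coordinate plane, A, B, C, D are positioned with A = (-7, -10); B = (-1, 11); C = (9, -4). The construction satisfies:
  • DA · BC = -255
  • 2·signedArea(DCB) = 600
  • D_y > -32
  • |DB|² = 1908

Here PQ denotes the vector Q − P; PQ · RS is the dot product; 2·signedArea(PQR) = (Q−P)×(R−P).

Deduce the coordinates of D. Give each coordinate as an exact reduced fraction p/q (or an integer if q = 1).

1. D_x = -13  [DA · BC = -255 ∩ 2·signedArea(DCB) = 600]
2. D_y = -31  [DA · BC = -255 ∩ 2·signedArea(DCB) = 600]
   → D = (-13, -31)

D = (-13, -31)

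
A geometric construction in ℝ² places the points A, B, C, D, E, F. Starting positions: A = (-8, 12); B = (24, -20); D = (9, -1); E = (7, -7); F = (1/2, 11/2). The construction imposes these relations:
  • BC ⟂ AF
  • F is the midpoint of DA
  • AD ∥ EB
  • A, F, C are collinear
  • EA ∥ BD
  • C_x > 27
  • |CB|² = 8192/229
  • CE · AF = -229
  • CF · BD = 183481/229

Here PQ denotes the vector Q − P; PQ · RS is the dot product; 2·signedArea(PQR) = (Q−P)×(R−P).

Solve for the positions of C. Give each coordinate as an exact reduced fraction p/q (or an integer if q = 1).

C = (6328/229, -3492/229)

1. C_x = 6328/229  [A, F, C are collinear ∩ BC ⟂ AF]
2. C_y = -3492/229  [A, F, C are collinear ∩ BC ⟂ AF]
   → C = (6328/229, -3492/229)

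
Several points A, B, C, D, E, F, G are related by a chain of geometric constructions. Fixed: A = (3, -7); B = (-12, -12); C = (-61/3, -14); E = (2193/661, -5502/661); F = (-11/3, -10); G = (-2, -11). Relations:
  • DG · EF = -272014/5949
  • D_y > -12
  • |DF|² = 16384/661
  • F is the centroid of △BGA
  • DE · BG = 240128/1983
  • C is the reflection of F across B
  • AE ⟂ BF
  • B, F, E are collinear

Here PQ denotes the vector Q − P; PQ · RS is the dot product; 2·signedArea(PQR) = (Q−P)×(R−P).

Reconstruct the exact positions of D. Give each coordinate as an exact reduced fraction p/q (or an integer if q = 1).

1. D_x = -16871/1983  [DG · EF = -272014/5949 ∩ DE · BG = 240128/1983]
2. D_y = -7378/661  [DG · EF = -272014/5949 ∩ DE · BG = 240128/1983]
   → D = (-16871/1983, -7378/661)

D = (-16871/1983, -7378/661)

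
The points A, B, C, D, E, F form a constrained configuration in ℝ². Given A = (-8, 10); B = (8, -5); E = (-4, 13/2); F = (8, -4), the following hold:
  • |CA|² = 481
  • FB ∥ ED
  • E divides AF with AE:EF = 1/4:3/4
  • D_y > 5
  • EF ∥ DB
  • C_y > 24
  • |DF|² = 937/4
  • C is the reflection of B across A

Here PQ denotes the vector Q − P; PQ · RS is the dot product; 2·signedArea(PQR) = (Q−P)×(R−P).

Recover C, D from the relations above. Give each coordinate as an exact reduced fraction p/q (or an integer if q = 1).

1. C_x = -24  [C is the reflection of B across A]
2. C_y = 25  [C is the reflection of B across A]
   → C = (-24, 25)
3. D_x = -4  [EF ∥ DB ∩ FB ∥ ED]
4. D_y = 11/2  [EF ∥ DB ∩ FB ∥ ED]
   → D = (-4, 11/2)

C = (-24, 25)
D = (-4, 11/2)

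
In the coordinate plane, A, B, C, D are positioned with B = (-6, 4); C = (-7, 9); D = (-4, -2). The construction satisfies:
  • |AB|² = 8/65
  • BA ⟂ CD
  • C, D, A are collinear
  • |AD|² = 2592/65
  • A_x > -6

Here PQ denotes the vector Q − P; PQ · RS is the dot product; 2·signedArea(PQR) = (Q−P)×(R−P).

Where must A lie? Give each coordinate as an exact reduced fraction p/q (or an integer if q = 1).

1. A_x = -368/65  [C, D, A are collinear ∩ BA ⟂ CD]
2. A_y = 266/65  [C, D, A are collinear ∩ BA ⟂ CD]
   → A = (-368/65, 266/65)

A = (-368/65, 266/65)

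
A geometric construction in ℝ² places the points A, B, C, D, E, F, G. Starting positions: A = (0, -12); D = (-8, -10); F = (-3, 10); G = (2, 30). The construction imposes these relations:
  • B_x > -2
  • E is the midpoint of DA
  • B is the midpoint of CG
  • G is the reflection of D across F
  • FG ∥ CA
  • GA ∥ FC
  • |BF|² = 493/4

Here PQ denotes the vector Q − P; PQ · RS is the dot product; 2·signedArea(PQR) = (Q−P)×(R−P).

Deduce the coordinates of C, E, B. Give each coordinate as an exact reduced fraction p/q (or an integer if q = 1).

1. C_x = -5  [FG ∥ CA ∩ GA ∥ FC]
2. C_y = -32  [FG ∥ CA ∩ GA ∥ FC]
   → C = (-5, -32)
3. E_x = -4  [E is the midpoint of DA]
4. E_y = -11  [E is the midpoint of DA]
   → E = (-4, -11)
5. B_x = -3/2  [B is the midpoint of CG]
6. B_y = -1  [B is the midpoint of CG]
   → B = (-3/2, -1)

B = (-3/2, -1)
C = (-5, -32)
E = (-4, -11)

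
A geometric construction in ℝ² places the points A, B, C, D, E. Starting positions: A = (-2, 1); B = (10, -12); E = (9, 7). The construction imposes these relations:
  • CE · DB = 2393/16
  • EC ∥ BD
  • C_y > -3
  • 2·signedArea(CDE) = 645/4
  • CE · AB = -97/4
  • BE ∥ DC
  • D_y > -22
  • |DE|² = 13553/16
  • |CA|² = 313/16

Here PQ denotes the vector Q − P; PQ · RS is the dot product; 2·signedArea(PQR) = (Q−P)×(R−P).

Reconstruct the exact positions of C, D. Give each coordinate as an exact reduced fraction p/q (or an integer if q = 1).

C = (1, -9/4)
D = (2, -85/4)

1. C_x = 1  [line -12·x + 13·y + 165/4 = 0 ∩ |CA|² = 313/16]
2. C_y = -9/4  [line -12·x + 13·y + 165/4 = 0 ∩ |CA|² = 313/16]
   → C = (1, -9/4)
3. D_x = 2  [CE · DB = 2393/16 ∩ BE ∥ DC]
4. D_y = -85/4  [CE · DB = 2393/16 ∩ BE ∥ DC]
   → D = (2, -85/4)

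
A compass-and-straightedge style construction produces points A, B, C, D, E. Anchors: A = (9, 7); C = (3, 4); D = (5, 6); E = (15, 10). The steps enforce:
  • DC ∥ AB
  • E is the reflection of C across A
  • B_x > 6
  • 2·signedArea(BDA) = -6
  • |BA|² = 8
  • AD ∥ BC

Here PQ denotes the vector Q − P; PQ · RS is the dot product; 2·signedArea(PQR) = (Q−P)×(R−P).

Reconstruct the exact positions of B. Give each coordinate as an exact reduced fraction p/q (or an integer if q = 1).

1. B_x = 7  [AD ∥ BC ∩ DC ∥ AB]
2. B_y = 5  [AD ∥ BC ∩ DC ∥ AB]
   → B = (7, 5)

B = (7, 5)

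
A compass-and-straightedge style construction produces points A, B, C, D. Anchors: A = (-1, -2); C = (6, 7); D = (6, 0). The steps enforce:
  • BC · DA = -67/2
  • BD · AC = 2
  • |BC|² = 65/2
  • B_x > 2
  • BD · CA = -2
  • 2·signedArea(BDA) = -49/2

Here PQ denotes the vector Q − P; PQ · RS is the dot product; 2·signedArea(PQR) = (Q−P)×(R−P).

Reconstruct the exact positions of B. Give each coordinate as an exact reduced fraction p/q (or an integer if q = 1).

B = (5/2, 5/2)

1. B_x = 5/2  [BC · DA = -67/2 ∩ BD · CA = -2]
2. B_y = 5/2  [BC · DA = -67/2 ∩ BD · CA = -2]
   → B = (5/2, 5/2)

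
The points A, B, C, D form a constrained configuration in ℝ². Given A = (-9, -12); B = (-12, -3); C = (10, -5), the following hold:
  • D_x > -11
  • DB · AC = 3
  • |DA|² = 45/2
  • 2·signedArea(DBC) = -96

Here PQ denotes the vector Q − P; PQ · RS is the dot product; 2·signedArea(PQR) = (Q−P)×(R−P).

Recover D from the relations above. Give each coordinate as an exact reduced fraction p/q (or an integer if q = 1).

1. D_x = -21/2  [2·signedArea(DBC) = -96 ∩ DB · AC = 3]
2. D_y = -15/2  [2·signedArea(DBC) = -96 ∩ DB · AC = 3]
   → D = (-21/2, -15/2)

D = (-21/2, -15/2)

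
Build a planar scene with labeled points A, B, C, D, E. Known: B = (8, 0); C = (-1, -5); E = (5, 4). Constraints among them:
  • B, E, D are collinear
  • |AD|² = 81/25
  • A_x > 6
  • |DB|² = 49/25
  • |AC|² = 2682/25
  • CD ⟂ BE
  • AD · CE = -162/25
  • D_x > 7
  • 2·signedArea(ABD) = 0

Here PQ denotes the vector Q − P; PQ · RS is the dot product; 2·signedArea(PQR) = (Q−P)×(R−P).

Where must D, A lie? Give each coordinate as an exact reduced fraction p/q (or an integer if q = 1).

1. D_x = 179/25  [B, E, D are collinear ∩ CD ⟂ BE]
2. D_y = 28/25  [B, E, D are collinear ∩ CD ⟂ BE]
   → D = (179/25, 28/25)
3. A_x = 152/25  [2·signedArea(ABD) = 0 ∩ AD · CE = -162/25]
4. A_y = 64/25  [2·signedArea(ABD) = 0 ∩ AD · CE = -162/25]
   → A = (152/25, 64/25)

A = (152/25, 64/25)
D = (179/25, 28/25)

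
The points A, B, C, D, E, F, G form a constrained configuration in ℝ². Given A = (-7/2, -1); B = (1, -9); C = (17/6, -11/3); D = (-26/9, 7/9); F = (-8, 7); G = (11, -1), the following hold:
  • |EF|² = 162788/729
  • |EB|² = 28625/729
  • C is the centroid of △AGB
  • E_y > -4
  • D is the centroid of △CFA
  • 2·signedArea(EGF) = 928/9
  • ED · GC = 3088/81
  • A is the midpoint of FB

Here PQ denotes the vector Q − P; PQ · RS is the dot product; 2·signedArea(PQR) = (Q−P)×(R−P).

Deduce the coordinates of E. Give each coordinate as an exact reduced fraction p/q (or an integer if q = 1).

1. E_x = 82/27  [ED · GC = 3088/81 ∩ 2·signedArea(EGF) = 928/9]
2. E_y = -83/27  [ED · GC = 3088/81 ∩ 2·signedArea(EGF) = 928/9]
   → E = (82/27, -83/27)

E = (82/27, -83/27)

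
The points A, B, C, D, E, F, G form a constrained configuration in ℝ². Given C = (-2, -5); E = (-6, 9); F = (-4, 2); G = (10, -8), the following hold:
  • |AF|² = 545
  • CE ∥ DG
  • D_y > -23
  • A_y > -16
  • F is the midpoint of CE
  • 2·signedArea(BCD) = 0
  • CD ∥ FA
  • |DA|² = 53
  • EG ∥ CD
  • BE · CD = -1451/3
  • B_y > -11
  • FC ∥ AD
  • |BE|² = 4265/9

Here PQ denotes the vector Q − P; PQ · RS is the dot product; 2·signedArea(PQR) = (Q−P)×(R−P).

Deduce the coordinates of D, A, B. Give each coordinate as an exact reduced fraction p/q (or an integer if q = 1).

A = (12, -15)
B = (10/3, -32/3)
D = (14, -22)

1. D_x = 14  [CE ∥ DG ∩ EG ∥ CD]
2. D_y = -22  [CE ∥ DG ∩ EG ∥ CD]
   → D = (14, -22)
3. A_x = 12  [FC ∥ AD ∩ CD ∥ FA]
4. A_y = -15  [FC ∥ AD ∩ CD ∥ FA]
   → A = (12, -15)
5. B_x = 10/3  [2·signedArea(BCD) = 0 ∩ BE · CD = -1451/3]
6. B_y = -32/3  [2·signedArea(BCD) = 0 ∩ BE · CD = -1451/3]
   → B = (10/3, -32/3)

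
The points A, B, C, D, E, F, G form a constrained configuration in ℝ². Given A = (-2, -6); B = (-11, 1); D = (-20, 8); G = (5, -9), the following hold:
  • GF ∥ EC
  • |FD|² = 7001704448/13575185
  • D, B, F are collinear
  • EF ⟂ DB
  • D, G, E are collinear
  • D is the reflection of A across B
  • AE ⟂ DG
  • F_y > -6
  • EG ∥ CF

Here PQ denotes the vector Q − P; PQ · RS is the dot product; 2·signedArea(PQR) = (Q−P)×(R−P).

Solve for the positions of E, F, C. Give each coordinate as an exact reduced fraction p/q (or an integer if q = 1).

C = (-245213/29705, -51671/29705)
E = (-540/457, -2192/457)
F = (-61588/29705, -176536/29705)

1. E_x = -540/457  [D, G, E are collinear ∩ AE ⟂ DG]
2. E_y = -2192/457  [D, G, E are collinear ∩ AE ⟂ DG]
   → E = (-540/457, -2192/457)
3. F_x = -61588/29705  [D, B, F are collinear ∩ EF ⟂ DB]
4. F_y = -176536/29705  [D, B, F are collinear ∩ EF ⟂ DB]
   → F = (-61588/29705, -176536/29705)
5. C_x = -245213/29705  [EG ∥ CF ∩ GF ∥ EC]
6. C_y = -51671/29705  [EG ∥ CF ∩ GF ∥ EC]
   → C = (-245213/29705, -51671/29705)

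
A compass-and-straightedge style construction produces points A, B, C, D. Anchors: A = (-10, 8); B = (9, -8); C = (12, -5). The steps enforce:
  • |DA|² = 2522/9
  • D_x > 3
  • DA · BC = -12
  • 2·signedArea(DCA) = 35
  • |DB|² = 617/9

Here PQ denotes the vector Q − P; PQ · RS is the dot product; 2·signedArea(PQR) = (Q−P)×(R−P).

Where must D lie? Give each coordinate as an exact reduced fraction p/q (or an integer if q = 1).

D = (11/3, -5/3)

1. D_x = 11/3  [2·signedArea(DCA) = 35 ∩ DA · BC = -12]
2. D_y = -5/3  [2·signedArea(DCA) = 35 ∩ DA · BC = -12]
   → D = (11/3, -5/3)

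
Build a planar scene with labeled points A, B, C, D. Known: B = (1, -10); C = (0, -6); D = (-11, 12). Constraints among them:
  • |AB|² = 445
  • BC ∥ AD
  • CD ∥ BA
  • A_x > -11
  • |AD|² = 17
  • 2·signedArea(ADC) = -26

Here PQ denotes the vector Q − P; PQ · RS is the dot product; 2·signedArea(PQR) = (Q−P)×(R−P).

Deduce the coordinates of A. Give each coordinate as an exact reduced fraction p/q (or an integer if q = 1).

A = (-10, 8)

1. A_x = -10  [BC ∥ AD ∩ CD ∥ BA]
2. A_y = 8  [BC ∥ AD ∩ CD ∥ BA]
   → A = (-10, 8)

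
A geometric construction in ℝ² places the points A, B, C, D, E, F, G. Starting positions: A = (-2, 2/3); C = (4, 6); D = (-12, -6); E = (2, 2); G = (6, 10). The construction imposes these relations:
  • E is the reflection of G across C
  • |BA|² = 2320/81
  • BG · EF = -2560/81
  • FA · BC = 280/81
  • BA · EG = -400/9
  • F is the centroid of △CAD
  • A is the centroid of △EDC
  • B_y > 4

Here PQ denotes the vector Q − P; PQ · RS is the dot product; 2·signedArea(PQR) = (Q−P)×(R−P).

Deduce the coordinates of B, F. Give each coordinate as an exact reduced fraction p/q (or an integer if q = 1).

1. F_x = -10/3  [F is the centroid of △CAD]
2. F_y = 2/9  [F is the centroid of △CAD]
   → F = (-10/3, 2/9)
3. B_x = 2  [BG · EF = -2560/81 ∩ BA · EG = -400/9]
4. B_y = 38/9  [BG · EF = -2560/81 ∩ BA · EG = -400/9]
   → B = (2, 38/9)

B = (2, 38/9)
F = (-10/3, 2/9)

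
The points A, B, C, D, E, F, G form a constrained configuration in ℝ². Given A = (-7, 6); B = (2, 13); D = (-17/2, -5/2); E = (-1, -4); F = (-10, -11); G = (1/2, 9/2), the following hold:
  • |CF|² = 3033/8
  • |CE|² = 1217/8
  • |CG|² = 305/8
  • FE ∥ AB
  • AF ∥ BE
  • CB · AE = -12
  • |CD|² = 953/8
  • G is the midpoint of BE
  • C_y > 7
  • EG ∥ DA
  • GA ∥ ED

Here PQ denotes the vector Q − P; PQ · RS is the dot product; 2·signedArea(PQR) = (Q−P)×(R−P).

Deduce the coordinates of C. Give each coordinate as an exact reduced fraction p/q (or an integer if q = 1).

1. C_x = -19/4  [line -6·x + 10·y + -106 = 0 ∩ |CF|² = 3033/8]
2. C_y = 31/4  [line -6·x + 10·y + -106 = 0 ∩ |CF|² = 3033/8]
   → C = (-19/4, 31/4)

C = (-19/4, 31/4)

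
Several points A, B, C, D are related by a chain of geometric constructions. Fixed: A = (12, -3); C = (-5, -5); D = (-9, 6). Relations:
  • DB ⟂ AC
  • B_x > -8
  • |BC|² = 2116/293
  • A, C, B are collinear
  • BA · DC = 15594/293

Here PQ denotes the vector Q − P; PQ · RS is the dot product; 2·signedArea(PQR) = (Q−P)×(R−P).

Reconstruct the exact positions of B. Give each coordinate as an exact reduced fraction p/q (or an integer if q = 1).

B = (-2247/293, -1557/293)

1. B_x = -2247/293  [A, C, B are collinear ∩ DB ⟂ AC]
2. B_y = -1557/293  [A, C, B are collinear ∩ DB ⟂ AC]
   → B = (-2247/293, -1557/293)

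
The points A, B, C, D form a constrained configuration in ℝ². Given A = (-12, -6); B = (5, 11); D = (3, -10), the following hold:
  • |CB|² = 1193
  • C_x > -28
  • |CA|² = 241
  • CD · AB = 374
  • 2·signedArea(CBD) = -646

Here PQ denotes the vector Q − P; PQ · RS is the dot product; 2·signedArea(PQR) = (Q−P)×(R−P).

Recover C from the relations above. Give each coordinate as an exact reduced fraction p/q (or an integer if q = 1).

1. C_x = -27  [2·signedArea(CBD) = -646 ∩ CD · AB = 374]
2. C_y = -2  [2·signedArea(CBD) = -646 ∩ CD · AB = 374]
   → C = (-27, -2)

C = (-27, -2)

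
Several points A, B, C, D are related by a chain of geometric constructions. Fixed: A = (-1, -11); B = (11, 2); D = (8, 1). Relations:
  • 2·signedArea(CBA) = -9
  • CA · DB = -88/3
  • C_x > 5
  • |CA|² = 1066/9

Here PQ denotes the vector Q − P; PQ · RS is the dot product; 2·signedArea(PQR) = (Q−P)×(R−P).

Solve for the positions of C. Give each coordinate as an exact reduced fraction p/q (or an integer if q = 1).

1. C_x = 6  [CA · DB = -88/3 ∩ 2·signedArea(CBA) = -9]
2. C_y = -8/3  [CA · DB = -88/3 ∩ 2·signedArea(CBA) = -9]
   → C = (6, -8/3)

C = (6, -8/3)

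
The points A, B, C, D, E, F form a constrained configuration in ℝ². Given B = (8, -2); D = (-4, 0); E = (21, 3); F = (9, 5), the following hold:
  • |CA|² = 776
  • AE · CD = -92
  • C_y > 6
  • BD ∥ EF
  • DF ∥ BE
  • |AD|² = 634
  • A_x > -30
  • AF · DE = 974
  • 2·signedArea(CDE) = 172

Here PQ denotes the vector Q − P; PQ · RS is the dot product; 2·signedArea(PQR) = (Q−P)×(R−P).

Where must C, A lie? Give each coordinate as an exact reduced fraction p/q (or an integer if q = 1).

1. A_x = -29  [line -25·x + -3·y + -734 = 0 ∩ |AD|² = 634]
2. A_y = -3  [line -25·x + -3·y + -734 = 0 ∩ |AD|² = 634]
   → A = (-29, -3)
3. C_x = -3  [2·signedArea(CDE) = 172 ∩ AE · CD = -92]
4. C_y = 7  [2·signedArea(CDE) = 172 ∩ AE · CD = -92]
   → C = (-3, 7)

A = (-29, -3)
C = (-3, 7)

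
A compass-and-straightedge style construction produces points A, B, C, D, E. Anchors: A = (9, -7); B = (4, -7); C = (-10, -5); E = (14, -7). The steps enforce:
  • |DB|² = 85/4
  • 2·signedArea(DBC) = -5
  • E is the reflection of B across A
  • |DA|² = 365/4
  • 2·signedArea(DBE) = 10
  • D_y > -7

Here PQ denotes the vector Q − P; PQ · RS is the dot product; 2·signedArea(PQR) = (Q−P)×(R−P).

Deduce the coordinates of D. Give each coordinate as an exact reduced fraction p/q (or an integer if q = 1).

D = (-1/2, -6)

1. D_x = -1/2  [2·signedArea(DBE) = 10 ∩ 2·signedArea(DBC) = -5]
2. D_y = -6  [2·signedArea(DBE) = 10 ∩ 2·signedArea(DBC) = -5]
   → D = (-1/2, -6)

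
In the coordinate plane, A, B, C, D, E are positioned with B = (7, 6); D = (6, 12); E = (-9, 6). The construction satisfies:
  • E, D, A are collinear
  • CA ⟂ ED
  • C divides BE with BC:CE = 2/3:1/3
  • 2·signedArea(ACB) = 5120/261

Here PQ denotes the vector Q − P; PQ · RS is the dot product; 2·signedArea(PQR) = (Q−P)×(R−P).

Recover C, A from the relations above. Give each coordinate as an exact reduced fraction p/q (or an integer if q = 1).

1. C_x = -11/3  [C divides BE with BC:CE = 2/3:1/3]
2. C_y = 6  [C divides BE with BC:CE = 2/3:1/3]
   → C = (-11/3, 6)
3. A_x = -383/87  [E, D, A are collinear ∩ CA ⟂ ED]
4. A_y = 682/87  [E, D, A are collinear ∩ CA ⟂ ED]
   → A = (-383/87, 682/87)

A = (-383/87, 682/87)
C = (-11/3, 6)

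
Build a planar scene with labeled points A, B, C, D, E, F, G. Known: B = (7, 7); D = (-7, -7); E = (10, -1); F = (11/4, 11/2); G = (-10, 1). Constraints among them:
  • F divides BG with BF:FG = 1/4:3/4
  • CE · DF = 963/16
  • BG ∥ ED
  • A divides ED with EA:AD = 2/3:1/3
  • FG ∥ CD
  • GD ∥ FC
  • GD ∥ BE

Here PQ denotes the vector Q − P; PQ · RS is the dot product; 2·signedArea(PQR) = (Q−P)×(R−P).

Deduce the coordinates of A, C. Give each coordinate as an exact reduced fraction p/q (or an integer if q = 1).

A = (-4/3, -5)
C = (23/4, -5/2)

1. A_x = -4/3  [A divides ED with EA:AD = 2/3:1/3]
2. A_y = -5  [A divides ED with EA:AD = 2/3:1/3]
   → A = (-4/3, -5)
3. C_x = 23/4  [FG ∥ CD ∩ GD ∥ FC]
4. C_y = -5/2  [FG ∥ CD ∩ GD ∥ FC]
   → C = (23/4, -5/2)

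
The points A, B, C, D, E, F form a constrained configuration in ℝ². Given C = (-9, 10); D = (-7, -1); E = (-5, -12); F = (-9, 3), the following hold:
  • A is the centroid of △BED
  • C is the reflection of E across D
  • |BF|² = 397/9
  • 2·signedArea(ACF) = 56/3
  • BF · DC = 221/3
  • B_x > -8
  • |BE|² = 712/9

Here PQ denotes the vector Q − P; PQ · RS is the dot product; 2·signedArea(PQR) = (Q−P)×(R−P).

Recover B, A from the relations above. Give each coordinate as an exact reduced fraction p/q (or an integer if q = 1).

A = (-19/3, -49/9)
B = (-7, -10/3)

1. B_x = -7  [line 2·x + -11·y + -68/3 = 0 ∩ |BF|² = 397/9]
2. B_y = -10/3  [line 2·x + -11·y + -68/3 = 0 ∩ |BF|² = 397/9]
   → B = (-7, -10/3)
3. A_x = -19/3  [A is the centroid of △BED]
4. A_y = -49/9  [A is the centroid of △BED]
   → A = (-19/3, -49/9)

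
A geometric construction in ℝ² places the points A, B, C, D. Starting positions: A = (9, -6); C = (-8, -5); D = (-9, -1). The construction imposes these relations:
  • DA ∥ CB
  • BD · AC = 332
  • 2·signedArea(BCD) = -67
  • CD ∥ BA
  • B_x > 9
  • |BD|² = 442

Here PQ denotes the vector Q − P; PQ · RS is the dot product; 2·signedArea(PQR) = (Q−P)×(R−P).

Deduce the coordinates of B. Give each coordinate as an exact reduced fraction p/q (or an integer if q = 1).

B = (10, -10)

1. B_x = 10  [CD ∥ BA ∩ DA ∥ CB]
2. B_y = -10  [CD ∥ BA ∩ DA ∥ CB]
   → B = (10, -10)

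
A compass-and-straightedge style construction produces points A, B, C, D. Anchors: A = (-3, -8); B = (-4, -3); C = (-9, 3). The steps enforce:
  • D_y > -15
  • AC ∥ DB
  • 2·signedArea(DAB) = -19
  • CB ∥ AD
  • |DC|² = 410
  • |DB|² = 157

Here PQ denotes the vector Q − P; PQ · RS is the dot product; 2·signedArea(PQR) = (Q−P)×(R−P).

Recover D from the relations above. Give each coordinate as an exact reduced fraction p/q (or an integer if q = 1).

D = (2, -14)

1. D_x = 2  [AC ∥ DB ∩ CB ∥ AD]
2. D_y = -14  [AC ∥ DB ∩ CB ∥ AD]
   → D = (2, -14)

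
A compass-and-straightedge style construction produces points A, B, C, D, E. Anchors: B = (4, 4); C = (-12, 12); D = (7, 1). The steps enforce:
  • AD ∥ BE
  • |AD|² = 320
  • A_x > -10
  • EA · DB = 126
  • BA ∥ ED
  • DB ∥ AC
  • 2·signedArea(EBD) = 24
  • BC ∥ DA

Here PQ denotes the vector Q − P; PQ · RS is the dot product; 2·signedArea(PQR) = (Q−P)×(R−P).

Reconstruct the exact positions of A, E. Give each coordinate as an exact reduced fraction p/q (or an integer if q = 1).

A = (-9, 9)
E = (20, -4)

1. A_x = -9  [DB ∥ AC ∩ BC ∥ DA]
2. A_y = 9  [DB ∥ AC ∩ BC ∥ DA]
   → A = (-9, 9)
3. E_x = 20  [BA ∥ ED ∩ AD ∥ BE]
4. E_y = -4  [BA ∥ ED ∩ AD ∥ BE]
   → E = (20, -4)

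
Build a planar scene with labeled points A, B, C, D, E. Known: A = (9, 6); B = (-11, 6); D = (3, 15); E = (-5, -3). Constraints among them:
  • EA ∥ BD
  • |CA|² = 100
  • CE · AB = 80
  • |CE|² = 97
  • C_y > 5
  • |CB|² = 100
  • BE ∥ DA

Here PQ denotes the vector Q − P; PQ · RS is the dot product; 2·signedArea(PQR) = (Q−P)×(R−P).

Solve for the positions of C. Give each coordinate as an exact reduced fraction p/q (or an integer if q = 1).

1. C_x = -1  [CE · AB = 80]
2. C_y = 6  [|CA|² = 100]
   → C = (-1, 6)

C = (-1, 6)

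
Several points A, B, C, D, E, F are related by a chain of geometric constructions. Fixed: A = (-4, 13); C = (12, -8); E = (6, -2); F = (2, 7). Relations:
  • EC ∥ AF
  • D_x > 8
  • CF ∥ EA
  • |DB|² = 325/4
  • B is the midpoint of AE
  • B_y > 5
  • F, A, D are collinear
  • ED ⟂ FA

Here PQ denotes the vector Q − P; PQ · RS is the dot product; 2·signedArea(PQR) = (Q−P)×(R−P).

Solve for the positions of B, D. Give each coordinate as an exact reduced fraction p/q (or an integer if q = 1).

B = (1, 11/2)
D = (17/2, 1/2)

1. B_x = 1  [B is the midpoint of AE]
2. B_y = 11/2  [B is the midpoint of AE]
   → B = (1, 11/2)
3. D_x = 17/2  [F, A, D are collinear ∩ ED ⟂ FA]
4. D_y = 1/2  [F, A, D are collinear ∩ ED ⟂ FA]
   → D = (17/2, 1/2)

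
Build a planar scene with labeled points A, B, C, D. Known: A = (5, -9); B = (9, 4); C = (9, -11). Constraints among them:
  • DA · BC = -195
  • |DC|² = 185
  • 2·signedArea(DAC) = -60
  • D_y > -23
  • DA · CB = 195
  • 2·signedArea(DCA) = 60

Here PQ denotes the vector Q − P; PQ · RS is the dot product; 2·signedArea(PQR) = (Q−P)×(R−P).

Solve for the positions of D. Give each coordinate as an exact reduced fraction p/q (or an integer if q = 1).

1. D_x = 1  [DA · CB = 195 ∩ 2·signedArea(DAC) = -60]
2. D_y = -22  [DA · CB = 195 ∩ 2·signedArea(DAC) = -60]
   → D = (1, -22)

D = (1, -22)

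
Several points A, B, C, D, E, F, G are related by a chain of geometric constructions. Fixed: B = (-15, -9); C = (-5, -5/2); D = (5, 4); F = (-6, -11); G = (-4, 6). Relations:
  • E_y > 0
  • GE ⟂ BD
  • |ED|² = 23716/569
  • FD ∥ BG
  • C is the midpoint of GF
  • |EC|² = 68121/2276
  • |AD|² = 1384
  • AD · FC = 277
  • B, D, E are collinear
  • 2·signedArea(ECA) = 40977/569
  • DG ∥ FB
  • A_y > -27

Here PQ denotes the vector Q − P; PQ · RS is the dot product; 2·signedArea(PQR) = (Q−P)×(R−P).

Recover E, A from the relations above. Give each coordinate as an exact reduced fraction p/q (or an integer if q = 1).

A = (-17, -26)
E = (-235/569, 274/569)

1. E_x = -235/569  [B, D, E are collinear ∩ GE ⟂ BD]
2. E_y = 274/569  [B, D, E are collinear ∩ GE ⟂ BD]
   → E = (-235/569, 274/569)
3. A_x = -17  [AD · FC = 277 ∩ 2·signedArea(ECA) = 40977/569]
4. A_y = -26  [AD · FC = 277 ∩ 2·signedArea(ECA) = 40977/569]
   → A = (-17, -26)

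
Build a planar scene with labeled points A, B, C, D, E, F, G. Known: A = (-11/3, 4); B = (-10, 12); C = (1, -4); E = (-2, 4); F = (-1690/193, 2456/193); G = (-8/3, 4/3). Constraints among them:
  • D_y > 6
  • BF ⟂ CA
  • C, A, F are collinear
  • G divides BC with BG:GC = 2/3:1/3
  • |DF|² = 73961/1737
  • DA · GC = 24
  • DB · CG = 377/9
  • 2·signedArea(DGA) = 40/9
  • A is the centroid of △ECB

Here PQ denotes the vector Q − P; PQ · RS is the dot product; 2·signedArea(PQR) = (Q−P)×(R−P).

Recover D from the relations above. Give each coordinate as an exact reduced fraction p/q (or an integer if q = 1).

D = (-19/3, 20/3)

1. D_x = -19/3  [DB · CG = 377/9 ∩ 2·signedArea(DGA) = 40/9]
2. D_y = 20/3  [DB · CG = 377/9 ∩ 2·signedArea(DGA) = 40/9]
   → D = (-19/3, 20/3)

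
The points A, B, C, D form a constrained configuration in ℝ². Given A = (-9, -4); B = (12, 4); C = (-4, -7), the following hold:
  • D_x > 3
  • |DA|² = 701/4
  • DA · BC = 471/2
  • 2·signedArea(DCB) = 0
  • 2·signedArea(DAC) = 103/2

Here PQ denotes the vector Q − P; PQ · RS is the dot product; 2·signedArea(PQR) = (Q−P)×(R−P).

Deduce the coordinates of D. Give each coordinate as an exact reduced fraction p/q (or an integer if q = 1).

D = (4, -3/2)

1. D_x = 4  [2·signedArea(DCB) = 0 ∩ DA · BC = 471/2]
2. D_y = -3/2  [2·signedArea(DCB) = 0 ∩ DA · BC = 471/2]
   → D = (4, -3/2)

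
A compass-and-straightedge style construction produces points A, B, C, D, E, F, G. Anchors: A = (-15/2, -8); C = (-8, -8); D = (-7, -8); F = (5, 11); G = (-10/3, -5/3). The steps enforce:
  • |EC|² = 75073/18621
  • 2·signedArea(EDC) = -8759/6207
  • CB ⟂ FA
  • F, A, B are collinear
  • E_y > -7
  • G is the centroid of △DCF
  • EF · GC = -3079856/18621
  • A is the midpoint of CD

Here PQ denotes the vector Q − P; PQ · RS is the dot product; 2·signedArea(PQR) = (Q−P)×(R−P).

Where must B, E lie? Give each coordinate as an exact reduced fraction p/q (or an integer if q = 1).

B = (-15830/2069, -17027/2069)
E = (-40790/6207, -40897/6207)

1. B_x = -15830/2069  [F, A, B are collinear ∩ CB ⟂ FA]
2. B_y = -17027/2069  [F, A, B are collinear ∩ CB ⟂ FA]
   → B = (-15830/2069, -17027/2069)
3. E_x = -40790/6207  [2·signedArea(EDC) = -8759/6207 ∩ EF · GC = -3079856/18621]
4. E_y = -40897/6207  [2·signedArea(EDC) = -8759/6207 ∩ EF · GC = -3079856/18621]
   → E = (-40790/6207, -40897/6207)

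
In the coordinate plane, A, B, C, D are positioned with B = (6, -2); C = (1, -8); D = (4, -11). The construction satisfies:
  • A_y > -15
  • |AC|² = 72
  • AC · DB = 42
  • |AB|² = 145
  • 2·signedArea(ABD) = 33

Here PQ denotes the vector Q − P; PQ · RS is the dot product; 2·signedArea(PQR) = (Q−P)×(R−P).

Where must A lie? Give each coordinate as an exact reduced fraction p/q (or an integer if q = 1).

1. A_x = 7  [2·signedArea(ABD) = 33 ∩ AC · DB = 42]
2. A_y = -14  [2·signedArea(ABD) = 33 ∩ AC · DB = 42]
   → A = (7, -14)

A = (7, -14)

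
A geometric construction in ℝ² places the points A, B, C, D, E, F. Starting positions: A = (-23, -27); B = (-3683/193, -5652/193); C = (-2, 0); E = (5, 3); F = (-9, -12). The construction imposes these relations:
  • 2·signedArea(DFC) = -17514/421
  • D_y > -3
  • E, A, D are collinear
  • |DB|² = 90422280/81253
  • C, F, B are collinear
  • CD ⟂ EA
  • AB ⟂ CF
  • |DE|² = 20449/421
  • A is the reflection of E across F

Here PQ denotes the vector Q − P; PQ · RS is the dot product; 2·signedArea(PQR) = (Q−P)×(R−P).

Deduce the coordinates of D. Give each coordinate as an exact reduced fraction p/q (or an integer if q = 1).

D = (103/421, -882/421)

1. D_x = 103/421  [E, A, D are collinear ∩ CD ⟂ EA]
2. D_y = -882/421  [E, A, D are collinear ∩ CD ⟂ EA]
   → D = (103/421, -882/421)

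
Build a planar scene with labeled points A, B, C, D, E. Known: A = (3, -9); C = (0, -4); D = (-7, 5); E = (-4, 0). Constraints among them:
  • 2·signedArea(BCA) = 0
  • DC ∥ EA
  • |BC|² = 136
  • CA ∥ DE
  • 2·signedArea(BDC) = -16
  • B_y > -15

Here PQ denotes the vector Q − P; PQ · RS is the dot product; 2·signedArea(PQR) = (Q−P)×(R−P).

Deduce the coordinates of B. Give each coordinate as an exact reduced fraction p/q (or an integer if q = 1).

B = (6, -14)

1. B_x = 6  [2·signedArea(BCA) = 0 ∩ 2·signedArea(BDC) = -16]
2. B_y = -14  [2·signedArea(BCA) = 0 ∩ 2·signedArea(BDC) = -16]
   → B = (6, -14)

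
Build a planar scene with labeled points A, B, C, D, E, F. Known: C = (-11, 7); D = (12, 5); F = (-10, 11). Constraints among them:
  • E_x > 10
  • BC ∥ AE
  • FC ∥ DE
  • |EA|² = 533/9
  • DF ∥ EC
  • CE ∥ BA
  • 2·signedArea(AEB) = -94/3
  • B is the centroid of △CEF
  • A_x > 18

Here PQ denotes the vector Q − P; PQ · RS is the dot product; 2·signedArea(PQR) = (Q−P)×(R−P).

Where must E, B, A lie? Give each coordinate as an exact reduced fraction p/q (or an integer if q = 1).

A = (56/3, 1/3)
B = (-10/3, 19/3)
E = (11, 1)

1. E_x = 11  [DF ∥ EC ∩ FC ∥ DE]
2. E_y = 1  [DF ∥ EC ∩ FC ∥ DE]
   → E = (11, 1)
3. B_x = -10/3  [B is the centroid of △CEF]
4. B_y = 19/3  [B is the centroid of △CEF]
   → B = (-10/3, 19/3)
5. A_x = 56/3  [BC ∥ AE ∩ CE ∥ BA]
6. A_y = 1/3  [BC ∥ AE ∩ CE ∥ BA]
   → A = (56/3, 1/3)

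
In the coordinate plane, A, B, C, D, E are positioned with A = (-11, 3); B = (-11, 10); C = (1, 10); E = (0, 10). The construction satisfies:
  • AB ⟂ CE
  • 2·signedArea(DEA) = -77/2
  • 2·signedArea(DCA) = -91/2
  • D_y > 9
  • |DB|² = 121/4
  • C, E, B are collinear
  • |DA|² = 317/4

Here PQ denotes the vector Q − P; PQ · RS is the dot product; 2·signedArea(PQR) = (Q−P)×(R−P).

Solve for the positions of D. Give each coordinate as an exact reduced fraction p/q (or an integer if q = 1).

D = (-11/2, 10)

1. D_x = -11/2  [2·signedArea(DEA) = -77/2 ∩ 2·signedArea(DCA) = -91/2]
2. D_y = 10  [2·signedArea(DEA) = -77/2 ∩ 2·signedArea(DCA) = -91/2]
   → D = (-11/2, 10)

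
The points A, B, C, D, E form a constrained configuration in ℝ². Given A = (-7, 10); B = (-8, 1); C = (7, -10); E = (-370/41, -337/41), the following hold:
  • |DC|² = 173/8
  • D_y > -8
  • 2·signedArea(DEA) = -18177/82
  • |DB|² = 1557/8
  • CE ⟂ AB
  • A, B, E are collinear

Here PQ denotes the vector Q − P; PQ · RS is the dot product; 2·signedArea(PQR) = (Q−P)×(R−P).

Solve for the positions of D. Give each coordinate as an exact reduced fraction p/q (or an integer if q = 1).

D = (13/4, -29/4)

1. D_x = 13/4  [line -747/41·x + 83/41·y + 6059/82 = 0 ∩ |DC|² = 173/8]
2. D_y = -29/4  [line -747/41·x + 83/41·y + 6059/82 = 0 ∩ |DC|² = 173/8]
   → D = (13/4, -29/4)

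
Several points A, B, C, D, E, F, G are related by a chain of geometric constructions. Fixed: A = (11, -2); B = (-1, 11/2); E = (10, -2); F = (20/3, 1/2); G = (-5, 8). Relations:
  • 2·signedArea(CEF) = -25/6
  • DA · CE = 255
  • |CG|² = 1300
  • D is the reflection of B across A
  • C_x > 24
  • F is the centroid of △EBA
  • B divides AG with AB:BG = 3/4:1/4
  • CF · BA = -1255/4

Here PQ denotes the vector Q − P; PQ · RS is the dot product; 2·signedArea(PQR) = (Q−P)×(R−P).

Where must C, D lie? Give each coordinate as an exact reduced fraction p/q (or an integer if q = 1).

1. C_x = 25  [2·signedArea(CEF) = -25/6 ∩ CF · BA = -1255/4]
2. C_y = -12  [2·signedArea(CEF) = -25/6 ∩ CF · BA = -1255/4]
   → C = (25, -12)
3. D_x = 23  [D is the reflection of B across A]
4. D_y = -19/2  [D is the reflection of B across A]
   → D = (23, -19/2)

C = (25, -12)
D = (23, -19/2)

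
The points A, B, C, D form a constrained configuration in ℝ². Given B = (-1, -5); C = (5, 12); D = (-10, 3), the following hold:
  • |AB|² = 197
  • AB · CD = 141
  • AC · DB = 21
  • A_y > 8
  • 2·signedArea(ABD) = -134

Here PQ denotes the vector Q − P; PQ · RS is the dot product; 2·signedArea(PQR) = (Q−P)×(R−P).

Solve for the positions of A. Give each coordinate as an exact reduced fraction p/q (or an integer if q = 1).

A = (0, 9)

1. A_x = 0  [2·signedArea(ABD) = -134 ∩ AC · DB = 21]
2. A_y = 9  [2·signedArea(ABD) = -134 ∩ AC · DB = 21]
   → A = (0, 9)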